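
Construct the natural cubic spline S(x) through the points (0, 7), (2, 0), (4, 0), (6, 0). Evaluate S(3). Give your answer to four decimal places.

-0.5250

Put M_i = S'' at the i-th knot. Here h = (2, 2, 2) and Δ = (-7/2, 0, 0), so the interior equations h_(i-1)·M_(i-1) + 2(h_(i-1)+h_i)·M_i + h_i·M_(i+1) = 6(Δ_i − Δ_(i-1)) read
  2·M_0 + 8·M_1 + 2·M_2 = 6(Δ_1 - Δ_0) = 21
  2·M_1 + 8·M_2 + 2·M_3 = 6(Δ_2 - Δ_1) = 0
Natural end conditions: M_0 = M_3 = 0.
Solving: M_0 = 0, M_1 = 14/5, M_2 = -7/10, M_3 = 0.
On [2, 4], S(x) = 0 - 49/30·(x - 2) + 7/5·(x - 2)² - 7/24·(x - 2)³.
With (x - 2) = 1: S(3) = -21/40.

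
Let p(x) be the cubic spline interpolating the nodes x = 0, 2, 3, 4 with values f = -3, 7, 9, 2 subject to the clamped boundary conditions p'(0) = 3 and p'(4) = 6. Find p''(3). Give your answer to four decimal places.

With m_i denoting the second derivative at x_i, h_i = 2, 1, 1, and Δ_i = (y_(i+1) − y_i)/h_i = 5, 2, -7:
  2·m_0 + 6·m_1 + 1·m_2 = 6(Δ_1 - Δ_0) = -18
  1·m_1 + 4·m_2 + 1·m_3 = 6(Δ_2 - Δ_1) = -54
Clamped end conditions give two more equations: 2h_0·m_0 + h_0·m_1 = 6(Δ_0 - p'(0)) = 12 and h_2·m_2 + 2h_2·m_3 = 6(p'(4) - Δ_2) = 78.
Forward elimination and back-substitution give m_0 = 30/11, m_1 = 6/11, m_2 = -294/11, m_3 = 576/11.

-26.7273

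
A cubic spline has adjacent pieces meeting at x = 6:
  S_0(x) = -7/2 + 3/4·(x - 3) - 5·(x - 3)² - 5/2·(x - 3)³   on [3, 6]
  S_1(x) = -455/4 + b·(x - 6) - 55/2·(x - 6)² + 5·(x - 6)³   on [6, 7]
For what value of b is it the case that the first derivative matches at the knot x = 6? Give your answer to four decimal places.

-96.7500

S_0'(x) = 3/4 - 10·(x - 3) - 15/2·(x - 3)², so S_0'(6) = -387/4. On the right, S_1'(6) = b, so b = -387/4.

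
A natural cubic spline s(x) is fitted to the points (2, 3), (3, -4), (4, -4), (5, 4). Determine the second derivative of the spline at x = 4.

With m_i denoting the second derivative at x_i, h_i = 1, 1, 1, and Δ_i = (y_(i+1) − y_i)/h_i = -7, 0, 8:
  1·m_0 + 4·m_1 + 1·m_2 = 6(Δ_1 - Δ_0) = 42
  1·m_1 + 4·m_2 + 1·m_3 = 6(Δ_2 - Δ_1) = 48
Natural end conditions: m_0 = m_3 = 0.
Forward elimination and back-substitution give m_0 = 0, m_1 = 8, m_2 = 10, m_3 = 0.

10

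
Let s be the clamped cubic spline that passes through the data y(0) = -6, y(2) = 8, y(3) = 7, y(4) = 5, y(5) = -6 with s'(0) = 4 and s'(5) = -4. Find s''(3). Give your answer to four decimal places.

Let σ_i = s''(x_i). Step sizes h_i = 2, 1, 1, 1; slopes of the chords Δ_i = (y_(i+1) - y_i)/h_i = 7, -1, -2, -11.
  2·σ_0 + 6·σ_1 + 1·σ_2 = 6(Δ_1 - Δ_0) = -48
  1·σ_1 + 4·σ_2 + 1·σ_3 = 6(Δ_2 - Δ_1) = -6
  1·σ_2 + 4·σ_3 + 1·σ_4 = 6(Δ_3 - Δ_2) = -54
Clamped end conditions give two more equations: 2h_0·σ_0 + h_0·σ_1 = 6(Δ_0 - s'(0)) = 18 and h_3·σ_3 + 2h_3·σ_4 = 6(s'(5) - Δ_3) = 42.
Solving the tridiagonal system: σ_0 = 899/82, σ_1 = -530/41, σ_2 = 313/41, σ_3 = -968/41, σ_4 = 1345/41.

7.6341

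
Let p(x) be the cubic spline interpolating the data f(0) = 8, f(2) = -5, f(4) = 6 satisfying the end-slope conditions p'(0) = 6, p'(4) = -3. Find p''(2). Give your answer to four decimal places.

22.5000

Let M_i = p''(x_i). Step sizes h_i = 2, 2; slopes of the chords Δ_i = (y_(i+1) - y_i)/h_i = -13/2, 11/2.
  2·M_0 + 8·M_1 + 2·M_2 = 6(Δ_1 - Δ_0) = 72
Clamped end conditions give two more equations: 2h_0·M_0 + h_0·M_1 = 6(Δ_0 - p'(0)) = -75 and h_1·M_1 + 2h_1·M_2 = 6(p'(4) - Δ_1) = -51.
Solving: M_0 = -30, M_1 = 45/2, M_2 = -24.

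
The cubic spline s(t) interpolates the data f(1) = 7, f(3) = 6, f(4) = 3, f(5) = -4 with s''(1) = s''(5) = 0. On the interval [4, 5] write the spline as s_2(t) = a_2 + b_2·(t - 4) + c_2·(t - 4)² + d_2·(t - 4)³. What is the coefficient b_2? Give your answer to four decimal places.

Let σ_i = s''(x_i). Step sizes h_i = 2, 1, 1; slopes of the chords Δ_i = (y_(i+1) - y_i)/h_i = -1/2, -3, -7.
  2·σ_0 + 6·σ_1 + 1·σ_2 = 6(Δ_1 - Δ_0) = -15
  1·σ_1 + 4·σ_2 + 1·σ_3 = 6(Δ_2 - Δ_1) = -24
Natural end conditions: σ_0 = σ_3 = 0.
Hence σ_0 = 0, σ_1 = -36/23, σ_2 = -129/23, σ_3 = 0.
On [4, 5], with s_2(t) = a_2 + b_2·(t - 4) + c_2·(t - 4)² + d_2·(t - 4)³: c_2 = σ_2/2 = -129/46, d_2 = (σ_3 - σ_2)/(6h_2) = 43/46, b_2 = Δ_2 - h_2(2σ_2 + σ_3)/6 = -118/23.

-5.1304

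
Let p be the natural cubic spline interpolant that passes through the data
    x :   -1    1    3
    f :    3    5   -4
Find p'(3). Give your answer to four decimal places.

-5.8750

With M_i denoting the second derivative at x_i, h_i = 2, 2, and Δ_i = (y_(i+1) − y_i)/h_i = 1, -9/2:
  2·M_0 + 8·M_1 + 2·M_2 = 6(Δ_1 - Δ_0) = -33
Natural end conditions: M_0 = M_2 = 0.
Solving: M_0 = 0, M_1 = -33/8, M_2 = 0.
On [1, 3], p'(x) = b_1 + 2c_1·(x - 1) + 3d_1·(x - 1)² with b_1 = Δ_1 - h_1(2M_1 + M_2)/6 = -7/4, c_1 = M_1/2 = -33/16, d_1 = (M_2 - M_1)/(6h_1) = 11/32. So p'(3) = -47/8.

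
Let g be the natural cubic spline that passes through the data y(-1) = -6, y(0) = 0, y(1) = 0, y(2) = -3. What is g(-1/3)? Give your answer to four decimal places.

Write M_i for g''(x_i). With h_i = 1, 1, 1 and divided differences Δ_i = 6, 0, -3, the continuity of g' gives the tridiagonal system
  1·M_0 + 4·M_1 + 1·M_2 = 6(Δ_1 - Δ_0) = -36
  1·M_1 + 4·M_2 + 1·M_3 = 6(Δ_2 - Δ_1) = -18
Natural end conditions: M_0 = M_3 = 0.
Forward elimination and back-substitution give M_0 = 0, M_1 = -42/5, M_2 = -12/5, M_3 = 0.
On [-1, 0], g(t) = -6 + 37/5·(t + 1) + 0·(t + 1)² - 7/5·(t + 1)³.
With (t + 1) = 2/3: g(-1/3) = -40/27.

-1.4815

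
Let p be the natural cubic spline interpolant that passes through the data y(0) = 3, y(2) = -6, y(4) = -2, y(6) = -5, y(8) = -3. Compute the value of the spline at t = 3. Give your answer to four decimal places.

Let M_i = p''(x_i). Step sizes h_i = 2, 2, 2, 2; slopes of the chords Δ_i = (y_(i+1) - y_i)/h_i = -9/2, 2, -3/2, 1.
  2·M_0 + 8·M_1 + 2·M_2 = 6(Δ_1 - Δ_0) = 39
  2·M_1 + 8·M_2 + 2·M_3 = 6(Δ_2 - Δ_1) = -21
  2·M_2 + 8·M_3 + 2·M_4 = 6(Δ_3 - Δ_2) = 15
Natural end conditions: M_0 = M_4 = 0.
Forward elimination and back-substitution give M_0 = 0, M_1 = 171/28, M_2 = -69/14, M_3 = 87/28, M_4 = 0.
On [2, 4], p(t) = -6 - 3/7·(t - 2) + 171/56·(t - 2)² - 103/112·(t - 2)³.
With (t - 2) = 1: p(3) = -481/112.

-4.2946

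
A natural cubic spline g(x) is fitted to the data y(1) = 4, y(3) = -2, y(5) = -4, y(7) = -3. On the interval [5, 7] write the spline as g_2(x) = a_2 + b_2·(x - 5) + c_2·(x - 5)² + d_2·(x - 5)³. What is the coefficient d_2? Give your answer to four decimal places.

With σ_i denoting the second derivative at x_i, h_i = 2, 2, 2, and Δ_i = (y_(i+1) − y_i)/h_i = -3, -1, 1/2:
  2·σ_0 + 8·σ_1 + 2·σ_2 = 6(Δ_1 - Δ_0) = 12
  2·σ_1 + 8·σ_2 + 2·σ_3 = 6(Δ_2 - Δ_1) = 9
Natural end conditions: σ_0 = σ_3 = 0.
Solving the tridiagonal system: σ_0 = 0, σ_1 = 13/10, σ_2 = 4/5, σ_3 = 0.
On [5, 7], with g_2(x) = a_2 + b_2·(x - 5) + c_2·(x - 5)² + d_2·(x - 5)³: c_2 = σ_2/2 = 2/5, d_2 = (σ_3 - σ_2)/(6h_2) = -1/15, b_2 = Δ_2 - h_2(2σ_2 + σ_3)/6 = -1/30.

-0.0667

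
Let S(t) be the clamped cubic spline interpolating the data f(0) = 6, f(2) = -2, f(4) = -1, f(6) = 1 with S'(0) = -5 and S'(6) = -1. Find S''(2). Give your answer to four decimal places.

With M_i denoting the second derivative at x_i, h_i = 2, 2, 2, and Δ_i = (y_(i+1) − y_i)/h_i = -4, 1/2, 1:
  2·M_0 + 8·M_1 + 2·M_2 = 6(Δ_1 - Δ_0) = 27
  2·M_1 + 8·M_2 + 2·M_3 = 6(Δ_2 - Δ_1) = 3
Clamped end conditions give two more equations: 2h_0·M_0 + h_0·M_1 = 6(Δ_0 - S'(0)) = 6 and h_2·M_2 + 2h_2·M_3 = 6(S'(6) - Δ_2) = -12.
Forward elimination and back-substitution give M_0 = -1/6, M_1 = 10/3, M_2 = 1/3, M_3 = -19/6.

3.3333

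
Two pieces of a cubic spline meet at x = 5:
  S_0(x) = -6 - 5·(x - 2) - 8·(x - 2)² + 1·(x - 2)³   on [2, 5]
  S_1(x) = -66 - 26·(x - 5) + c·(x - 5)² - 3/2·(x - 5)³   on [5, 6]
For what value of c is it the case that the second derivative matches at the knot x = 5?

S_0''(x) = -16 + 6·(x - 2), so S_0''(5) = 2. On the right, S_1''(5) = 2c, so c = 1.

1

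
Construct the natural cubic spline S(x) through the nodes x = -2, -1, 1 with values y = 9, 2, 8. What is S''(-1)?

Write m_i for S''(x_i). With h_i = 1, 2 and divided differences Δ_i = -7, 3, the continuity of S' gives the tridiagonal system
  1·m_0 + 6·m_1 + 2·m_2 = 6(Δ_1 - Δ_0) = 60
Natural end conditions: m_0 = m_2 = 0.
Solving the tridiagonal system: m_0 = 0, m_1 = 10, m_2 = 0.

10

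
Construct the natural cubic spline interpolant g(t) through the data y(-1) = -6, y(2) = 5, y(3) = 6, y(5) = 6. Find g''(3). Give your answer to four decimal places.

-0.6809

Write m_i for g''(x_i). With h_i = 3, 1, 2 and divided differences Δ_i = 11/3, 1, 0, the continuity of g' gives the tridiagonal system
  3·m_0 + 8·m_1 + 1·m_2 = 6(Δ_1 - Δ_0) = -16
  1·m_1 + 6·m_2 + 2·m_3 = 6(Δ_2 - Δ_1) = -6
Natural end conditions: m_0 = m_3 = 0.
Solving: m_0 = 0, m_1 = -90/47, m_2 = -32/47, m_3 = 0.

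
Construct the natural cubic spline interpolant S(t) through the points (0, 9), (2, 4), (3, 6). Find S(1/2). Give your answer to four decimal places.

7.0469

Write M_i for S''(x_i). With h_i = 2, 1 and divided differences Δ_i = -5/2, 2, the continuity of S' gives the tridiagonal system
  2·M_0 + 6·M_1 + 1·M_2 = 6(Δ_1 - Δ_0) = 27
Natural end conditions: M_0 = M_2 = 0.
Forward elimination and back-substitution give M_0 = 0, M_1 = 9/2, M_2 = 0.
On [0, 2], S(t) = 9 - 4·t + 0·t² + 3/8·t³.
With t = 1/2: S(1/2) = 451/64.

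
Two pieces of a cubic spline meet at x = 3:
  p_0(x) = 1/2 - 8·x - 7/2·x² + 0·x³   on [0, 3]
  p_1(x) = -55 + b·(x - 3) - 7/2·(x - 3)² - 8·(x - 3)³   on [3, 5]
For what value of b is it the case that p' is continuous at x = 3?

p_0'(x) = -8 - 7·x + 0·x², so p_0'(3) = -29. On the right, p_1'(3) = b, so b = -29.

-29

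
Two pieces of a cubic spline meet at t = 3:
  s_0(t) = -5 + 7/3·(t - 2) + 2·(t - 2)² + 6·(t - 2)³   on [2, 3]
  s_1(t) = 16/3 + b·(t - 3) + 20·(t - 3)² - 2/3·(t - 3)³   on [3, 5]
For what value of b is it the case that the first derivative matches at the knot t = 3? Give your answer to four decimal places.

s_0'(t) = 7/3 + 4·(t - 2) + 18·(t - 2)², so s_0'(3) = 73/3. On the right, s_1'(3) = b, so b = 73/3.

24.3333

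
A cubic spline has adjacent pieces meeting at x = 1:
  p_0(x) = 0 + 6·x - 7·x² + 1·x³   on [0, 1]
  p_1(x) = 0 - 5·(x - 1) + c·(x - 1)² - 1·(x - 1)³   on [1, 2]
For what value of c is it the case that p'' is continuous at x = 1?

p_0''(x) = -14 + 6·x, so p_0''(1) = -8. On the right, p_1''(1) = 2c, so c = -4.

-4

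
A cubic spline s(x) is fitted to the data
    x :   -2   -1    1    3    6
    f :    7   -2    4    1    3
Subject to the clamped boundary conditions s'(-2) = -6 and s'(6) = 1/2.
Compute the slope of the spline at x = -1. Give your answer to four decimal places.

-6.0212

Write m_i for s''(x_i). With h_i = 1, 2, 2, 3 and divided differences Δ_i = -9, 3, -3/2, 2/3, the continuity of s' gives the tridiagonal system
  1·m_0 + 6·m_1 + 2·m_2 = 6(Δ_1 - Δ_0) = 72
  2·m_1 + 8·m_2 + 2·m_3 = 6(Δ_2 - Δ_1) = -27
  2·m_2 + 10·m_3 + 3·m_4 = 6(Δ_3 - Δ_2) = 13
Clamped end conditions give two more equations: 2h_0·m_0 + h_0·m_1 = 6(Δ_0 - s'(-2)) = -18 and h_3·m_3 + 2h_3·m_4 = 6(s'(6) - Δ_3) = -1.
Hence m_0 = -3807/212, m_1 = 1899/106, m_2 = -3717/424, m_3 = 387/106, m_4 = -1267/636.
On [-1, 1], s'(x) = b_1 + 2c_1·(x + 1) + 3d_1·(x + 1)² with b_1 = Δ_1 - h_1(2m_1 + m_2)/6 = -2553/424, c_1 = m_1/2 = 1899/212, d_1 = (m_2 - m_1)/(6h_1) = -3771/1696. So s'(-1) = -2553/424.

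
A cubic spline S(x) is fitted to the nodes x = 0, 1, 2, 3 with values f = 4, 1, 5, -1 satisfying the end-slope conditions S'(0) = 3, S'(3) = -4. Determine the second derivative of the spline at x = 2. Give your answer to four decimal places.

Put M_i = S'' at the i-th knot. Here h = (1, 1, 1) and Δ = (-3, 4, -6), so the interior equations h_(i-1)·M_(i-1) + 2(h_(i-1)+h_i)·M_i + h_i·M_(i+1) = 6(Δ_i − Δ_(i-1)) read
  1·M_0 + 4·M_1 + 1·M_2 = 6(Δ_1 - Δ_0) = 42
  1·M_1 + 4·M_2 + 1·M_3 = 6(Δ_2 - Δ_1) = -60
Clamped end conditions give two more equations: 2h_0·M_0 + h_0·M_1 = 6(Δ_0 - S'(0)) = -36 and h_2·M_2 + 2h_2·M_3 = 6(S'(3) - Δ_2) = 12.
Solving the tridiagonal system: M_0 = -454/15, M_1 = 368/15, M_2 = -388/15, M_3 = 284/15.

-25.8667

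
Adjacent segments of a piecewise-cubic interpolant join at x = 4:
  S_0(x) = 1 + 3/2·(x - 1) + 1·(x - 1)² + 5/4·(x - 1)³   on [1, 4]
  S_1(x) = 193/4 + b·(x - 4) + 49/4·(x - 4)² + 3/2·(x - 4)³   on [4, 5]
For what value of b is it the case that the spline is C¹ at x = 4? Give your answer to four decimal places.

S_0'(x) = 3/2 + 2·(x - 1) + 15/4·(x - 1)², so S_0'(4) = 165/4. On the right, S_1'(4) = b, so b = 165/4.

41.2500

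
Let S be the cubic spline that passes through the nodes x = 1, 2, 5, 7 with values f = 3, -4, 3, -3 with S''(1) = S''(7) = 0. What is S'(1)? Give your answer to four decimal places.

With m_i denoting the second derivative at x_i, h_i = 1, 3, 2, and Δ_i = (y_(i+1) − y_i)/h_i = -7, 7/3, -3:
  1·m_0 + 8·m_1 + 3·m_2 = 6(Δ_1 - Δ_0) = 56
  3·m_1 + 10·m_2 + 2·m_3 = 6(Δ_2 - Δ_1) = -32
Natural end conditions: m_0 = m_3 = 0.
Solving the tridiagonal system: m_0 = 0, m_1 = 656/71, m_2 = -424/71, m_3 = 0.
On [1, 2], S'(x) = b_0 + 2c_0·(x - 1) + 3d_0·(x - 1)² with b_0 = Δ_0 - h_0(2m_0 + m_1)/6 = -1819/213, c_0 = m_0/2 = 0, d_0 = (m_1 - m_0)/(6h_0) = 328/213. So S'(1) = -1819/213.

-8.5399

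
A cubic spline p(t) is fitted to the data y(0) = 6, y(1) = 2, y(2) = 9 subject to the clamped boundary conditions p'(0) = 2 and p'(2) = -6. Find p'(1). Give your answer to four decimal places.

3.2500

Let M_i = p''(x_i). Step sizes h_i = 1, 1; slopes of the chords Δ_i = (y_(i+1) - y_i)/h_i = -4, 7.
  1·M_0 + 4·M_1 + 1·M_2 = 6(Δ_1 - Δ_0) = 66
Clamped end conditions give two more equations: 2h_0·M_0 + h_0·M_1 = 6(Δ_0 - p'(0)) = -36 and h_1·M_1 + 2h_1·M_2 = 6(p'(2) - Δ_1) = -78.
Forward elimination and back-substitution give M_0 = -77/2, M_1 = 41, M_2 = -119/2.
On [1, 2], p'(t) = b_1 + 2c_1·(t - 1) + 3d_1·(t - 1)² with b_1 = Δ_1 - h_1(2M_1 + M_2)/6 = 13/4, c_1 = M_1/2 = 41/2, d_1 = (M_2 - M_1)/(6h_1) = -67/4. So p'(1) = 13/4.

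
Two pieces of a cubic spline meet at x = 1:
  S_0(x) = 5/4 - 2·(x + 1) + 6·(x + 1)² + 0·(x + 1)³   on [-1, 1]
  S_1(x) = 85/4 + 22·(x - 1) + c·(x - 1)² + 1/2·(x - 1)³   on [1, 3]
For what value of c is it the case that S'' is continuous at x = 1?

6

S_0''(x) = 12 + 0·(x + 1), so S_0''(1) = 12. On the right, S_1''(1) = 2c, so c = 6.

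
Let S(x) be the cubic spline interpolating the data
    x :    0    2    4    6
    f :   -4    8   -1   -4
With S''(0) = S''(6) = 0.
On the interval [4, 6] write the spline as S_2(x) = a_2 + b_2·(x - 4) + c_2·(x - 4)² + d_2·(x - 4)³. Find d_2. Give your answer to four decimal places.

Put M_i = S'' at the i-th knot. Here h = (2, 2, 2) and Δ = (6, -9/2, -3/2), so the interior equations h_(i-1)·M_(i-1) + 2(h_(i-1)+h_i)·M_i + h_i·M_(i+1) = 6(Δ_i − Δ_(i-1)) read
  2·M_0 + 8·M_1 + 2·M_2 = 6(Δ_1 - Δ_0) = -63
  2·M_1 + 8·M_2 + 2·M_3 = 6(Δ_2 - Δ_1) = 18
Natural end conditions: M_0 = M_3 = 0.
Solving the tridiagonal system: M_0 = 0, M_1 = -9, M_2 = 9/2, M_3 = 0.
On [4, 6], with S_2(x) = a_2 + b_2·(x - 4) + c_2·(x - 4)² + d_2·(x - 4)³: c_2 = M_2/2 = 9/4, d_2 = (M_3 - M_2)/(6h_2) = -3/8, b_2 = Δ_2 - h_2(2M_2 + M_3)/6 = -9/2.

-0.3750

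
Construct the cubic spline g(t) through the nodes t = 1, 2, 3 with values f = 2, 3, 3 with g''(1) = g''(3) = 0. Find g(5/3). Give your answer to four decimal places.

With M_i denoting the second derivative at x_i, h_i = 1, 1, and Δ_i = (y_(i+1) − y_i)/h_i = 1, 0:
  1·M_0 + 4·M_1 + 1·M_2 = 6(Δ_1 - Δ_0) = -6
Natural end conditions: M_0 = M_2 = 0.
Solving: M_0 = 0, M_1 = -3/2, M_2 = 0.
On [1, 2], g(t) = 2 + 5/4·(t - 1) + 0·(t - 1)² - 1/4·(t - 1)³.
With (t - 1) = 2/3: g(5/3) = 149/54.

2.7593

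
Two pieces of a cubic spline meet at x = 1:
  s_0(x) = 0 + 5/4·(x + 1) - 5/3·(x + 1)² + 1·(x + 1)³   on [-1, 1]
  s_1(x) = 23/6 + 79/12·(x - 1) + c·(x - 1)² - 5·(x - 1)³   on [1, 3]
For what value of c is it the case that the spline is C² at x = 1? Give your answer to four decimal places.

s_0''(x) = -10/3 + 6·(x + 1), so s_0''(1) = 26/3. On the right, s_1''(1) = 2c, so c = 13/3.

4.3333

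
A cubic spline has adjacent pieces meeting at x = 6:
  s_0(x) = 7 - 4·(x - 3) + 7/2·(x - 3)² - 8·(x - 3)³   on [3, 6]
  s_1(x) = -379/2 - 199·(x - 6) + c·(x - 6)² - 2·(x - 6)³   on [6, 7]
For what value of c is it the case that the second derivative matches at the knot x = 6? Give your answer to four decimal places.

-68.5000

s_0''(x) = 7 - 48·(x - 3), so s_0''(6) = -137. On the right, s_1''(6) = 2c, so c = -137/2.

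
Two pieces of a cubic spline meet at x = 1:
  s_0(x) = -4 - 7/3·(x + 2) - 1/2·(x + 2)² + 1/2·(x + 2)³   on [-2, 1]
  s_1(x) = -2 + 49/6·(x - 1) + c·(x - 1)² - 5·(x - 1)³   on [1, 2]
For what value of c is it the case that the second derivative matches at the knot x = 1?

4

s_0''(x) = -1 + 3·(x + 2), so s_0''(1) = 8. On the right, s_1''(1) = 2c, so c = 4.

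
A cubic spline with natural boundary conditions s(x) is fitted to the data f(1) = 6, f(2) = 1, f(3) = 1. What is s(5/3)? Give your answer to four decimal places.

Put σ_i = s'' at the i-th knot. Here h = (1, 1) and Δ = (-5, 0), so the interior equations h_(i-1)·σ_(i-1) + 2(h_(i-1)+h_i)·σ_i + h_i·σ_(i+1) = 6(Δ_i − Δ_(i-1)) read
  1·σ_0 + 4·σ_1 + 1·σ_2 = 6(Δ_1 - Δ_0) = 30
Natural end conditions: σ_0 = σ_2 = 0.
Forward elimination and back-substitution give σ_0 = 0, σ_1 = 15/2, σ_2 = 0.
On [1, 2], s(x) = 6 - 25/4·(x - 1) + 0·(x - 1)² + 5/4·(x - 1)³.
With (x - 1) = 2/3: s(5/3) = 119/54.

2.2037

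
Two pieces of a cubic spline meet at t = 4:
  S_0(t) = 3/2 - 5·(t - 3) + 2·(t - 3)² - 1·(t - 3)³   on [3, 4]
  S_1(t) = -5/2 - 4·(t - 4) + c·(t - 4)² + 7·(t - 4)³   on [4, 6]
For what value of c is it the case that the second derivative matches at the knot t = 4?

-1

S_0''(t) = 4 - 6·(t - 3), so S_0''(4) = -2. On the right, S_1''(4) = 2c, so c = -1.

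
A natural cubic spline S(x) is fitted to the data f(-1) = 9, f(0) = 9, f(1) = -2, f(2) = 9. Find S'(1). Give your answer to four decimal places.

Write M_i for S''(x_i). With h_i = 1, 1, 1 and divided differences Δ_i = 0, -11, 11, the continuity of S' gives the tridiagonal system
  1·M_0 + 4·M_1 + 1·M_2 = 6(Δ_1 - Δ_0) = -66
  1·M_1 + 4·M_2 + 1·M_3 = 6(Δ_2 - Δ_1) = 132
Natural end conditions: M_0 = M_3 = 0.
Solving the tridiagonal system: M_0 = 0, M_1 = -132/5, M_2 = 198/5, M_3 = 0.
On [1, 2], S'(x) = b_2 + 2c_2·(x - 1) + 3d_2·(x - 1)² with b_2 = Δ_2 - h_2(2M_2 + M_3)/6 = -11/5, c_2 = M_2/2 = 99/5, d_2 = (M_3 - M_2)/(6h_2) = -33/5. So S'(1) = -11/5.

-2.2000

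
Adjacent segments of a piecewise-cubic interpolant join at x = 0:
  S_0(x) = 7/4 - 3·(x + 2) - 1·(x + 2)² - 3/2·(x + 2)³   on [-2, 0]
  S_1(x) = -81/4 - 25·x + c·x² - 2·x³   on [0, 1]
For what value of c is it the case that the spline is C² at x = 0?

-10

S_0''(x) = -2 - 9·(x + 2), so S_0''(0) = -20. On the right, S_1''(0) = 2c, so c = -10.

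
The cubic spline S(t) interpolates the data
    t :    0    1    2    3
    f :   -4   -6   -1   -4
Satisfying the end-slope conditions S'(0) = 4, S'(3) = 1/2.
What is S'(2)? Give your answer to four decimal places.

1.1333

Write m_i for S''(x_i). With h_i = 1, 1, 1 and divided differences Δ_i = -2, 5, -3, the continuity of S' gives the tridiagonal system
  1·m_0 + 4·m_1 + 1·m_2 = 6(Δ_1 - Δ_0) = 42
  1·m_1 + 4·m_2 + 1·m_3 = 6(Δ_2 - Δ_1) = -48
Clamped end conditions give two more equations: 2h_0·m_0 + h_0·m_1 = 6(Δ_0 - S'(0)) = -36 and h_2·m_2 + 2h_2·m_3 = 6(S'(3) - Δ_2) = 21.
Solving the tridiagonal system: m_0 = -449/15, m_1 = 358/15, m_2 = -353/15, m_3 = 334/15.
On [2, 3], S'(t) = b_2 + 2c_2·(t - 2) + 3d_2·(t - 2)² with b_2 = Δ_2 - h_2(2m_2 + m_3)/6 = 17/15, c_2 = m_2/2 = -353/30, d_2 = (m_3 - m_2)/(6h_2) = 229/30. So S'(2) = 17/15.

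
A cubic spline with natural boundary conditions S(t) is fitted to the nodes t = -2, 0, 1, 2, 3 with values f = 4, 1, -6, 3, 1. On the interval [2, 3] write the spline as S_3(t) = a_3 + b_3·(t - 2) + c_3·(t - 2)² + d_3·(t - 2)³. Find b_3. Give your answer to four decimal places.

Let σ_i = S''(x_i). Step sizes h_i = 2, 1, 1, 1; slopes of the chords Δ_i = (y_(i+1) - y_i)/h_i = -3/2, -7, 9, -2.
  2·σ_0 + 6·σ_1 + 1·σ_2 = 6(Δ_1 - Δ_0) = -33
  1·σ_1 + 4·σ_2 + 1·σ_3 = 6(Δ_2 - Δ_1) = 96
  1·σ_2 + 4·σ_3 + 1·σ_4 = 6(Δ_3 - Δ_2) = -66
Natural end conditions: σ_0 = σ_4 = 0.
Solving the tridiagonal system: σ_0 = 0, σ_1 = -945/86, σ_2 = 1416/43, σ_3 = -2127/86, σ_4 = 0.
On [2, 3], with S_3(t) = a_3 + b_3·(t - 2) + c_3·(t - 2)² + d_3·(t - 2)³: c_3 = σ_3/2 = -2127/172, d_3 = (σ_4 - σ_3)/(6h_3) = 709/172, b_3 = Δ_3 - h_3(2σ_3 + σ_4)/6 = 537/86.

6.2442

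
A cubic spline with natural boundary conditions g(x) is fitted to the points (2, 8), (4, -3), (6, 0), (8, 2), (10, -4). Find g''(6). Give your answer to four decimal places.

With σ_i denoting the second derivative at x_i, h_i = 2, 2, 2, 2, and Δ_i = (y_(i+1) − y_i)/h_i = -11/2, 3/2, 1, -3:
  2·σ_0 + 8·σ_1 + 2·σ_2 = 6(Δ_1 - Δ_0) = 42
  2·σ_1 + 8·σ_2 + 2·σ_3 = 6(Δ_2 - Δ_1) = -3
  2·σ_2 + 8·σ_3 + 2·σ_4 = 6(Δ_3 - Δ_2) = -24
Natural end conditions: σ_0 = σ_4 = 0.
Solving: σ_0 = 0, σ_1 = 309/56, σ_2 = -15/14, σ_3 = -153/56, σ_4 = 0.

-1.0714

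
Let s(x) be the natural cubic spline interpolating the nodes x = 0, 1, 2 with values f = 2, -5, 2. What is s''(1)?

21

Let M_i = s''(x_i). Step sizes h_i = 1, 1; slopes of the chords Δ_i = (y_(i+1) - y_i)/h_i = -7, 7.
  1·M_0 + 4·M_1 + 1·M_2 = 6(Δ_1 - Δ_0) = 84
Natural end conditions: M_0 = M_2 = 0.
Forward elimination and back-substitution give M_0 = 0, M_1 = 21, M_2 = 0.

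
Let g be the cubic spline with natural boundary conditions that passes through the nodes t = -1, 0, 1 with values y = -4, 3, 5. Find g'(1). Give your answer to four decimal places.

Put M_i = g'' at the i-th knot. Here h = (1, 1) and Δ = (7, 2), so the interior equations h_(i-1)·M_(i-1) + 2(h_(i-1)+h_i)·M_i + h_i·M_(i+1) = 6(Δ_i − Δ_(i-1)) read
  1·M_0 + 4·M_1 + 1·M_2 = 6(Δ_1 - Δ_0) = -30
Natural end conditions: M_0 = M_2 = 0.
Solving the tridiagonal system: M_0 = 0, M_1 = -15/2, M_2 = 0.
On [0, 1], g'(t) = b_1 + 2c_1·t + 3d_1·t² with b_1 = Δ_1 - h_1(2M_1 + M_2)/6 = 9/2, c_1 = M_1/2 = -15/4, d_1 = (M_2 - M_1)/(6h_1) = 5/4. So g'(1) = 3/4.

0.7500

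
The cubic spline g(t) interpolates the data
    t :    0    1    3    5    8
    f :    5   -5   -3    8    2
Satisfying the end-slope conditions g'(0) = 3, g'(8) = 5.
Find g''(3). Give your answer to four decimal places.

Write M_i for g''(x_i). With h_i = 1, 2, 2, 3 and divided differences Δ_i = -10, 1, 11/2, -2, the continuity of g' gives the tridiagonal system
  1·M_0 + 6·M_1 + 2·M_2 = 6(Δ_1 - Δ_0) = 66
  2·M_1 + 8·M_2 + 2·M_3 = 6(Δ_2 - Δ_1) = 27
  2·M_2 + 10·M_3 + 3·M_4 = 6(Δ_3 - Δ_2) = -45
Clamped end conditions give two more equations: 2h_0·M_0 + h_0·M_1 = 6(Δ_0 - g'(0)) = -78 and h_3·M_3 + 2h_3·M_4 = 6(g'(8) - Δ_3) = 42.
Solving the tridiagonal system: M_0 = -10267/212, M_1 = 1999/106, M_2 = 271/424, M_3 = -839/106, M_4 = 2323/212.

0.6392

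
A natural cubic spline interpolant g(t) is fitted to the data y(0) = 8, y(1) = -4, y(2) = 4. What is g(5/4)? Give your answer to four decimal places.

-3.6406

With M_i denoting the second derivative at x_i, h_i = 1, 1, and Δ_i = (y_(i+1) − y_i)/h_i = -12, 8:
  1·M_0 + 4·M_1 + 1·M_2 = 6(Δ_1 - Δ_0) = 120
Natural end conditions: M_0 = M_2 = 0.
Forward elimination and back-substitution give M_0 = 0, M_1 = 30, M_2 = 0.
On [1, 2], g(t) = -4 - 2·(t - 1) + 15·(t - 1)² - 5·(t - 1)³.
With (t - 1) = 1/4: g(5/4) = -233/64.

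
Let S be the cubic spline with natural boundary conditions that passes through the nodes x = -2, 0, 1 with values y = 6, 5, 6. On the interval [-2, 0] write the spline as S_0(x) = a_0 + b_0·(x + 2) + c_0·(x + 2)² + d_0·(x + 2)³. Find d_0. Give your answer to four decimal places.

Let σ_i = S''(x_i). Step sizes h_i = 2, 1; slopes of the chords Δ_i = (y_(i+1) - y_i)/h_i = -1/2, 1.
  2·σ_0 + 6·σ_1 + 1·σ_2 = 6(Δ_1 - Δ_0) = 9
Natural end conditions: σ_0 = σ_2 = 0.
Hence σ_0 = 0, σ_1 = 3/2, σ_2 = 0.
On [-2, 0], with S_0(x) = a_0 + b_0·(x + 2) + c_0·(x + 2)² + d_0·(x + 2)³: c_0 = σ_0/2 = 0, d_0 = (σ_1 - σ_0)/(6h_0) = 1/8, b_0 = Δ_0 - h_0(2σ_0 + σ_1)/6 = -1.

0.1250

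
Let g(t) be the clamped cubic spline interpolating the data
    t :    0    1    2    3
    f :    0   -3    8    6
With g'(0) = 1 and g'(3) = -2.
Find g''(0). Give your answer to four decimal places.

-30.4000

Put M_i = g'' at the i-th knot. Here h = (1, 1, 1) and Δ = (-3, 11, -2), so the interior equations h_(i-1)·M_(i-1) + 2(h_(i-1)+h_i)·M_i + h_i·M_(i+1) = 6(Δ_i − Δ_(i-1)) read
  1·M_0 + 4·M_1 + 1·M_2 = 6(Δ_1 - Δ_0) = 84
  1·M_1 + 4·M_2 + 1·M_3 = 6(Δ_2 - Δ_1) = -78
Clamped end conditions give two more equations: 2h_0·M_0 + h_0·M_1 = 6(Δ_0 - g'(0)) = -24 and h_2·M_2 + 2h_2·M_3 = 6(g'(3) - Δ_2) = 0.
Solving the tridiagonal system: M_0 = -152/5, M_1 = 184/5, M_2 = -164/5, M_3 = 82/5.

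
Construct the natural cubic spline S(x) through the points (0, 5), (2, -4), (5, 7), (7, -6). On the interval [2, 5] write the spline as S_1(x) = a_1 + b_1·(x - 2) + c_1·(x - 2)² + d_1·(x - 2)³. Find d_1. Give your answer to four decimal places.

-0.8730

Let m_i = S''(x_i). Step sizes h_i = 2, 3, 2; slopes of the chords Δ_i = (y_(i+1) - y_i)/h_i = -9/2, 11/3, -13/2.
  2·m_0 + 10·m_1 + 3·m_2 = 6(Δ_1 - Δ_0) = 49
  3·m_1 + 10·m_2 + 2·m_3 = 6(Δ_2 - Δ_1) = -61
Natural end conditions: m_0 = m_3 = 0.
Solving: m_0 = 0, m_1 = 673/91, m_2 = -757/91, m_3 = 0.
On [2, 5], with S_1(x) = a_1 + b_1·(x - 2) + c_1·(x - 2)² + d_1·(x - 2)³: c_1 = m_1/2 = 673/182, d_1 = (m_2 - m_1)/(6h_1) = -55/63, b_1 = Δ_1 - h_1(2m_1 + m_2)/6 = 235/546.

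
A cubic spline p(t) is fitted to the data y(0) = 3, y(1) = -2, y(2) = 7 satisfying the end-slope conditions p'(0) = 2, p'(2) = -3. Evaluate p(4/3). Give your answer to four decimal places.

1.0370

With M_i denoting the second derivative at x_i, h_i = 1, 1, and Δ_i = (y_(i+1) − y_i)/h_i = -5, 9:
  1·M_0 + 4·M_1 + 1·M_2 = 6(Δ_1 - Δ_0) = 84
Clamped end conditions give two more equations: 2h_0·M_0 + h_0·M_1 = 6(Δ_0 - p'(0)) = -42 and h_1·M_1 + 2h_1·M_2 = 6(p'(2) - Δ_1) = -72.
Solving the tridiagonal system: M_0 = -89/2, M_1 = 47, M_2 = -119/2.
On [1, 2], p(t) = -2 + 13/4·(t - 1) + 47/2·(t - 1)² - 71/4·(t - 1)³.
With (t - 1) = 1/3: p(4/3) = 28/27.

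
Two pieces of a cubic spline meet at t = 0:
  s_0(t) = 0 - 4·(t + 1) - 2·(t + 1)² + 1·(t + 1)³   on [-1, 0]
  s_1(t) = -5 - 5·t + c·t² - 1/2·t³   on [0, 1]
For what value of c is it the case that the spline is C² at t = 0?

s_0''(t) = -4 + 6·(t + 1), so s_0''(0) = 2. On the right, s_1''(0) = 2c, so c = 1.

1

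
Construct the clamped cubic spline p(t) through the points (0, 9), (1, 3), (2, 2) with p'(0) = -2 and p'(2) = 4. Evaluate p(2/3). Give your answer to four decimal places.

5.2593

With σ_i denoting the second derivative at x_i, h_i = 1, 1, and Δ_i = (y_(i+1) − y_i)/h_i = -6, -1:
  1·σ_0 + 4·σ_1 + 1·σ_2 = 6(Δ_1 - Δ_0) = 30
Clamped end conditions give two more equations: 2h_0·σ_0 + h_0·σ_1 = 6(Δ_0 - p'(0)) = -24 and h_1·σ_1 + 2h_1·σ_2 = 6(p'(2) - Δ_1) = 30.
Forward elimination and back-substitution give σ_0 = -33/2, σ_1 = 9, σ_2 = 21/2.
On [0, 1], p(t) = 9 - 2·t - 33/4·t² + 17/4·t³.
With t = 2/3: p(2/3) = 142/27.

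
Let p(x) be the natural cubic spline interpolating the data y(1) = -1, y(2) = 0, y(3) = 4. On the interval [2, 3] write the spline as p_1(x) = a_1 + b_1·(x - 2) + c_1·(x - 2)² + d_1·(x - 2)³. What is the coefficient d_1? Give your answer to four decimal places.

-0.7500

With m_i denoting the second derivative at x_i, h_i = 1, 1, and Δ_i = (y_(i+1) − y_i)/h_i = 1, 4:
  1·m_0 + 4·m_1 + 1·m_2 = 6(Δ_1 - Δ_0) = 18
Natural end conditions: m_0 = m_2 = 0.
Hence m_0 = 0, m_1 = 9/2, m_2 = 0.
On [2, 3], with p_1(x) = a_1 + b_1·(x - 2) + c_1·(x - 2)² + d_1·(x - 2)³: c_1 = m_1/2 = 9/4, d_1 = (m_2 - m_1)/(6h_1) = -3/4, b_1 = Δ_1 - h_1(2m_1 + m_2)/6 = 5/2.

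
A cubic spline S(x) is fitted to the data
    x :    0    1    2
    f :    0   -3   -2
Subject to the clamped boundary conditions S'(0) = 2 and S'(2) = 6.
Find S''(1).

8

Put σ_i = S'' at the i-th knot. Here h = (1, 1) and Δ = (-3, 1), so the interior equations h_(i-1)·σ_(i-1) + 2(h_(i-1)+h_i)·σ_i + h_i·σ_(i+1) = 6(Δ_i − Δ_(i-1)) read
  1·σ_0 + 4·σ_1 + 1·σ_2 = 6(Δ_1 - Δ_0) = 24
Clamped end conditions give two more equations: 2h_0·σ_0 + h_0·σ_1 = 6(Δ_0 - S'(0)) = -30 and h_1·σ_1 + 2h_1·σ_2 = 6(S'(2) - Δ_1) = 30.
Hence σ_0 = -19, σ_1 = 8, σ_2 = 11.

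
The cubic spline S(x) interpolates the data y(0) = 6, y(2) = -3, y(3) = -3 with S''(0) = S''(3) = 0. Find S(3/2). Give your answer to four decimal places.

-1.7344

Put σ_i = S'' at the i-th knot. Here h = (2, 1) and Δ = (-9/2, 0), so the interior equations h_(i-1)·σ_(i-1) + 2(h_(i-1)+h_i)·σ_i + h_i·σ_(i+1) = 6(Δ_i − Δ_(i-1)) read
  2·σ_0 + 6·σ_1 + 1·σ_2 = 6(Δ_1 - Δ_0) = 27
Natural end conditions: σ_0 = σ_2 = 0.
Solving the tridiagonal system: σ_0 = 0, σ_1 = 9/2, σ_2 = 0.
On [0, 2], S(x) = 6 - 6·x + 0·x² + 3/8·x³.
With x = 3/2: S(3/2) = -111/64.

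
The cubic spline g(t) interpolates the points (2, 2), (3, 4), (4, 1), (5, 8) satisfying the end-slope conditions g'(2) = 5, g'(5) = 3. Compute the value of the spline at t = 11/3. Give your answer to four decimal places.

With M_i denoting the second derivative at x_i, h_i = 1, 1, 1, and Δ_i = (y_(i+1) − y_i)/h_i = 2, -3, 7:
  1·M_0 + 4·M_1 + 1·M_2 = 6(Δ_1 - Δ_0) = -30
  1·M_1 + 4·M_2 + 1·M_3 = 6(Δ_2 - Δ_1) = 60
Clamped end conditions give two more equations: 2h_0·M_0 + h_0·M_1 = 6(Δ_0 - g'(2)) = -18 and h_2·M_2 + 2h_2·M_3 = 6(g'(5) - Δ_2) = -24.
Hence M_0 = -38/15, M_1 = -194/15, M_2 = 364/15, M_3 = -362/15.
On [3, 4], g(t) = 4 - 41/15·(t - 3) - 97/15·(t - 3)² + 31/5·(t - 3)³.
With (t - 3) = 2/3: g(11/3) = 154/135.

1.1407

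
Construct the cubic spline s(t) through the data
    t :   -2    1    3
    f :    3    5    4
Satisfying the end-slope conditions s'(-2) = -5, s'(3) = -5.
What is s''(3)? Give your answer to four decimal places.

Let m_i = s''(x_i). Step sizes h_i = 3, 2; slopes of the chords Δ_i = (y_(i+1) - y_i)/h_i = 2/3, -1/2.
  3·m_0 + 10·m_1 + 2·m_2 = 6(Δ_1 - Δ_0) = -7
Clamped end conditions give two more equations: 2h_0·m_0 + h_0·m_1 = 6(Δ_0 - s'(-2)) = 34 and h_1·m_1 + 2h_1·m_2 = 6(s'(3) - Δ_1) = -27.
Solving: m_0 = 191/30, m_1 = -7/5, m_2 = -121/20.

-6.0500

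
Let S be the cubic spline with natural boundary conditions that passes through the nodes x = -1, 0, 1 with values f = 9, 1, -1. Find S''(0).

9

Write σ_i for S''(x_i). With h_i = 1, 1 and divided differences Δ_i = -8, -2, the continuity of S' gives the tridiagonal system
  1·σ_0 + 4·σ_1 + 1·σ_2 = 6(Δ_1 - Δ_0) = 36
Natural end conditions: σ_0 = σ_2 = 0.
Hence σ_0 = 0, σ_1 = 9, σ_2 = 0.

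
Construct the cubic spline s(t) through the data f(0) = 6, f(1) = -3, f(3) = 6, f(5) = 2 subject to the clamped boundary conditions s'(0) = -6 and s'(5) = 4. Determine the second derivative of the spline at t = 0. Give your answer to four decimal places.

Put M_i = s'' at the i-th knot. Here h = (1, 2, 2) and Δ = (-9, 9/2, -2), so the interior equations h_(i-1)·M_(i-1) + 2(h_(i-1)+h_i)·M_i + h_i·M_(i+1) = 6(Δ_i − Δ_(i-1)) read
  1·M_0 + 6·M_1 + 2·M_2 = 6(Δ_1 - Δ_0) = 81
  2·M_1 + 8·M_2 + 2·M_3 = 6(Δ_2 - Δ_1) = -39
Clamped end conditions give two more equations: 2h_0·M_0 + h_0·M_1 = 6(Δ_0 - s'(0)) = -18 and h_2·M_2 + 2h_2·M_3 = 6(s'(5) - Δ_2) = 36.
Solving: M_0 = -455/23, M_1 = 496/23, M_2 = -329/23, M_3 = 743/46.

-19.7826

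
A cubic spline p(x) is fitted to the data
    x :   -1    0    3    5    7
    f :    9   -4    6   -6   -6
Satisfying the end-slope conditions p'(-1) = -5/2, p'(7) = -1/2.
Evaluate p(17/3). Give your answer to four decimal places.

Put σ_i = p'' at the i-th knot. Here h = (1, 3, 2, 2) and Δ = (-13, 10/3, -6, 0), so the interior equations h_(i-1)·σ_(i-1) + 2(h_(i-1)+h_i)·σ_i + h_i·σ_(i+1) = 6(Δ_i − Δ_(i-1)) read
  1·σ_0 + 8·σ_1 + 3·σ_2 = 6(Δ_1 - Δ_0) = 98
  3·σ_1 + 10·σ_2 + 2·σ_3 = 6(Δ_2 - Δ_1) = -56
  2·σ_2 + 8·σ_3 + 2·σ_4 = 6(Δ_3 - Δ_2) = 36
Clamped end conditions give two more equations: 2h_0·σ_0 + h_0·σ_1 = 6(Δ_0 - p'(-1)) = -63 and h_3·σ_3 + 2h_3·σ_4 = 6(p'(7) - Δ_3) = -3.
Hence σ_0 = -3097/72, σ_1 = 829/36, σ_2 = -1037/72, σ_3 = 341/36, σ_4 = -395/72.
On [5, 7], p(x) = -6 - 323/72·(x - 5) + 341/72·(x - 5)² - 359/288·(x - 5)³.
With (x - 5) = 2/3: p(17/3) = -1763/243.

-7.2551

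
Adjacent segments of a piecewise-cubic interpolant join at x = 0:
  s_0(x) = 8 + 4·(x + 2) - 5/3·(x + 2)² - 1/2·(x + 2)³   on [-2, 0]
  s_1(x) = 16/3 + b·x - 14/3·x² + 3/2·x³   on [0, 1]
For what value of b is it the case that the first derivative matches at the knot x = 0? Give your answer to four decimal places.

-8.6667

s_0'(x) = 4 - 10/3·(x + 2) - 3/2·(x + 2)², so s_0'(0) = -26/3. On the right, s_1'(0) = b, so b = -26/3.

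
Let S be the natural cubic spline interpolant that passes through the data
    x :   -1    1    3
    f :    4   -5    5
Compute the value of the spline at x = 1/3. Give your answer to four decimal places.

-3.7593

Write M_i for S''(x_i). With h_i = 2, 2 and divided differences Δ_i = -9/2, 5, the continuity of S' gives the tridiagonal system
  2·M_0 + 8·M_1 + 2·M_2 = 6(Δ_1 - Δ_0) = 57
Natural end conditions: M_0 = M_2 = 0.
Solving: M_0 = 0, M_1 = 57/8, M_2 = 0.
On [-1, 1], S(x) = 4 - 55/8·(x + 1) + 0·(x + 1)² + 19/32·(x + 1)³.
With (x + 1) = 4/3: S(1/3) = -203/54.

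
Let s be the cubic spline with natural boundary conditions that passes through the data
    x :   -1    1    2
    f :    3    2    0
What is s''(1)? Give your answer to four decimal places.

-1.5000

Write σ_i for s''(x_i). With h_i = 2, 1 and divided differences Δ_i = -1/2, -2, the continuity of s' gives the tridiagonal system
  2·σ_0 + 6·σ_1 + 1·σ_2 = 6(Δ_1 - Δ_0) = -9
Natural end conditions: σ_0 = σ_2 = 0.
Solving: σ_0 = 0, σ_1 = -3/2, σ_2 = 0.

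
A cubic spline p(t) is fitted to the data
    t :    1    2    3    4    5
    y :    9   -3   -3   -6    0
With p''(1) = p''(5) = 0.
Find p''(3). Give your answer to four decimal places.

Let m_i = p''(x_i). Step sizes h_i = 1, 1, 1, 1; slopes of the chords Δ_i = (y_(i+1) - y_i)/h_i = -12, 0, -3, 6.
  1·m_0 + 4·m_1 + 1·m_2 = 6(Δ_1 - Δ_0) = 72
  1·m_1 + 4·m_2 + 1·m_3 = 6(Δ_2 - Δ_1) = -18
  1·m_2 + 4·m_3 + 1·m_4 = 6(Δ_3 - Δ_2) = 54
Natural end conditions: m_0 = m_4 = 0.
Solving: m_0 = 0, m_1 = 603/28, m_2 = -99/7, m_3 = 477/28, m_4 = 0.

-14.1429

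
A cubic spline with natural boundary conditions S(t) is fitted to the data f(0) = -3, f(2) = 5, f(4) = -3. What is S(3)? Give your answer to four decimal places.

Write σ_i for S''(x_i). With h_i = 2, 2 and divided differences Δ_i = 4, -4, the continuity of S' gives the tridiagonal system
  2·σ_0 + 8·σ_1 + 2·σ_2 = 6(Δ_1 - Δ_0) = -48
Natural end conditions: σ_0 = σ_2 = 0.
Solving: σ_0 = 0, σ_1 = -6, σ_2 = 0.
On [2, 4], S(t) = 5 + 0·(t - 2) - 3·(t - 2)² + 1/2·(t - 2)³.
With (t - 2) = 1: S(3) = 5/2.

2.5000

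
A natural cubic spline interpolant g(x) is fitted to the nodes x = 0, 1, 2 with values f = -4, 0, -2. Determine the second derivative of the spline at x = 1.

-9

Write M_i for g''(x_i). With h_i = 1, 1 and divided differences Δ_i = 4, -2, the continuity of g' gives the tridiagonal system
  1·M_0 + 4·M_1 + 1·M_2 = 6(Δ_1 - Δ_0) = -36
Natural end conditions: M_0 = M_2 = 0.
Hence M_0 = 0, M_1 = -9, M_2 = 0.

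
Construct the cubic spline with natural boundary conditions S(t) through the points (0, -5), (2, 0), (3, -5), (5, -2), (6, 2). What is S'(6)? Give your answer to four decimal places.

3.9704

Write M_i for S''(x_i). With h_i = 2, 1, 2, 1 and divided differences Δ_i = 5/2, -5, 3/2, 4, the continuity of S' gives the tridiagonal system
  2·M_0 + 6·M_1 + 1·M_2 = 6(Δ_1 - Δ_0) = -45
  1·M_1 + 6·M_2 + 2·M_3 = 6(Δ_2 - Δ_1) = 39
  2·M_2 + 6·M_3 + 1·M_4 = 6(Δ_3 - Δ_2) = 15
Natural end conditions: M_0 = M_4 = 0.
Hence M_0 = 0, M_1 = -274/31, M_2 = 249/31, M_3 = -11/62, M_4 = 0.
On [5, 6], S'(t) = b_3 + 2c_3·(t - 5) + 3d_3·(t - 5)² with b_3 = Δ_3 - h_3(2M_3 + M_4)/6 = 755/186, c_3 = M_3/2 = -11/124, d_3 = (M_4 - M_3)/(6h_3) = 11/372. So S'(6) = 1477/372.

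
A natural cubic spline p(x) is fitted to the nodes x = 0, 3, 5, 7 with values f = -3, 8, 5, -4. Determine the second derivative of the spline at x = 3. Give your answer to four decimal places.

-2.7895

Write m_i for p''(x_i). With h_i = 3, 2, 2 and divided differences Δ_i = 11/3, -3/2, -9/2, the continuity of p' gives the tridiagonal system
  3·m_0 + 10·m_1 + 2·m_2 = 6(Δ_1 - Δ_0) = -31
  2·m_1 + 8·m_2 + 2·m_3 = 6(Δ_2 - Δ_1) = -18
Natural end conditions: m_0 = m_3 = 0.
Forward elimination and back-substitution give m_0 = 0, m_1 = -53/19, m_2 = -59/38, m_3 = 0.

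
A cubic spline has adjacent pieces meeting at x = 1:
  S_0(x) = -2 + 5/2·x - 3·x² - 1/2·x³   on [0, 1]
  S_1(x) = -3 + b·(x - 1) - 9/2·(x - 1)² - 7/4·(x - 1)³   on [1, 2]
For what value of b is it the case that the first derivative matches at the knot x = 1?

-5

S_0'(x) = 5/2 - 6·x - 3/2·x², so S_0'(1) = -5. On the right, S_1'(1) = b, so b = -5.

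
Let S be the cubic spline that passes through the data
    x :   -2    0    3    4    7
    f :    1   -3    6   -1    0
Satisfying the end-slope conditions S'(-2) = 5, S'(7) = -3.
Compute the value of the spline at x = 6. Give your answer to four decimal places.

Let M_i = S''(x_i). Step sizes h_i = 2, 3, 1, 3; slopes of the chords Δ_i = (y_(i+1) - y_i)/h_i = -2, 3, -7, 1/3.
  2·M_0 + 10·M_1 + 3·M_2 = 6(Δ_1 - Δ_0) = 30
  3·M_1 + 8·M_2 + 1·M_3 = 6(Δ_2 - Δ_1) = -60
  1·M_2 + 8·M_3 + 3·M_4 = 6(Δ_3 - Δ_2) = 44
Clamped end conditions give two more equations: 2h_0·M_0 + h_0·M_1 = 6(Δ_0 - S'(-2)) = -42 and h_3·M_3 + 2h_3·M_4 = 6(S'(7) - Δ_3) = -20.
Forward elimination and back-substitution give M_0 = -2743/178, M_1 = 874/89, M_2 = -1109/89, M_3 = 910/89, M_4 = -2255/267.
On [4, 7], S(x) = -1 - 1009/178·(x - 4) + 455/89·(x - 4)² - 4985/4806·(x - 4)³.
With (x - 4) = 2: S(6) = -446/2403.

-0.1856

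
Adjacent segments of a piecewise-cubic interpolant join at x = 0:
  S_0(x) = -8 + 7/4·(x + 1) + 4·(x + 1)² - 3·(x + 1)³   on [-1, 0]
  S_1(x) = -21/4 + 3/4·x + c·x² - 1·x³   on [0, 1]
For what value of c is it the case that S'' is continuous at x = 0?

S_0''(x) = 8 - 18·(x + 1), so S_0''(0) = -10. On the right, S_1''(0) = 2c, so c = -5.

-5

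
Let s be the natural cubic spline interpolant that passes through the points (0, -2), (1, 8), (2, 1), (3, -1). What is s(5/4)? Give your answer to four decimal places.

Write m_i for s''(x_i). With h_i = 1, 1, 1 and divided differences Δ_i = 10, -7, -2, the continuity of s' gives the tridiagonal system
  1·m_0 + 4·m_1 + 1·m_2 = 6(Δ_1 - Δ_0) = -102
  1·m_1 + 4·m_2 + 1·m_3 = 6(Δ_2 - Δ_1) = 30
Natural end conditions: m_0 = m_3 = 0.
Hence m_0 = 0, m_1 = -146/5, m_2 = 74/5, m_3 = 0.
On [1, 2], s(x) = 8 + 4/15·(x - 1) - 73/5·(x - 1)² + 22/3·(x - 1)³.
With (x - 1) = 1/4: s(5/4) = 1163/160.

7.2688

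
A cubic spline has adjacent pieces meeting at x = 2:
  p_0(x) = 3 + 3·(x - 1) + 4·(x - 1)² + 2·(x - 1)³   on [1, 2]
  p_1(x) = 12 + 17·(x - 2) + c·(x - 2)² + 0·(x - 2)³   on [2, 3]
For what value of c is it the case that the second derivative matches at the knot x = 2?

p_0''(x) = 8 + 12·(x - 1), so p_0''(2) = 20. On the right, p_1''(2) = 2c, so c = 10.

10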